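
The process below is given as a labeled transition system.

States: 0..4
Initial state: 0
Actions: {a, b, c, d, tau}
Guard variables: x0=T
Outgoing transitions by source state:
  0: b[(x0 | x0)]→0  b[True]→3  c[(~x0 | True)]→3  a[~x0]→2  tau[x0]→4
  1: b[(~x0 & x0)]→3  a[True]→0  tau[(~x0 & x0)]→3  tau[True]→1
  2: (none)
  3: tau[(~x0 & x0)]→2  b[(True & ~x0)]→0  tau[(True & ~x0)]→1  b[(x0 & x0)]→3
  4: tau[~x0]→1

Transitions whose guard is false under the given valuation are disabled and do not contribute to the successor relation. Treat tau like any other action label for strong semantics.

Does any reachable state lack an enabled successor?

Answer: DEADLOCK at state 4

Trace:
Reachable = {0,3,4}
  0: b→0  b→3  c→3  tau→4  [4 exit(s)]
  3: b→3  [1 exit(s)]
  4: ∅  [STUCK]
trace reaching 4: tau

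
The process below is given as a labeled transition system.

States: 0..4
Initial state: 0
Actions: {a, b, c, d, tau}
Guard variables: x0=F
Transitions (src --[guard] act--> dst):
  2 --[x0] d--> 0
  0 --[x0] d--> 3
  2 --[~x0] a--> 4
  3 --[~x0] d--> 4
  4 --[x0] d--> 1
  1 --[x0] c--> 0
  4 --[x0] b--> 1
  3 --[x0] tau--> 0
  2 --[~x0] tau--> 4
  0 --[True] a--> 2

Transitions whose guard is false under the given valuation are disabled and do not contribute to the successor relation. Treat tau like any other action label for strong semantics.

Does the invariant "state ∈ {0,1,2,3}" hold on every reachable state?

Allowed set {0,1,2,3}
R = {0,2,4}
  0: ok
  2: ok
  4: ✗ unsafe
witness against invariant: a·a → 4

Answer: INVARIANT VIOLATED at state 4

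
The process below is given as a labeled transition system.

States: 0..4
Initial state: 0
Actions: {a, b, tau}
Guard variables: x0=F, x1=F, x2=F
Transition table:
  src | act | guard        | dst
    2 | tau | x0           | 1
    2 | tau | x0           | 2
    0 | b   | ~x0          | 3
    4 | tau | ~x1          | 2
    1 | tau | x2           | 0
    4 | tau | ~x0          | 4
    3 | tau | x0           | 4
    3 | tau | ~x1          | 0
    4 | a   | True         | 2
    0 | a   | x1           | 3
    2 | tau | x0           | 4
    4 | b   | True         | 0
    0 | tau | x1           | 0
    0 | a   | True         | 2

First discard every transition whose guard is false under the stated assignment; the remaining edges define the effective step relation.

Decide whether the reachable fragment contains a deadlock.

R = {0,2,3}
  0: a→2  b→3  [2 out]
  2: ∅  [deadlock]
  3: tau→0  [1 out]
witness 2: a

Answer: DEADLOCK at state 2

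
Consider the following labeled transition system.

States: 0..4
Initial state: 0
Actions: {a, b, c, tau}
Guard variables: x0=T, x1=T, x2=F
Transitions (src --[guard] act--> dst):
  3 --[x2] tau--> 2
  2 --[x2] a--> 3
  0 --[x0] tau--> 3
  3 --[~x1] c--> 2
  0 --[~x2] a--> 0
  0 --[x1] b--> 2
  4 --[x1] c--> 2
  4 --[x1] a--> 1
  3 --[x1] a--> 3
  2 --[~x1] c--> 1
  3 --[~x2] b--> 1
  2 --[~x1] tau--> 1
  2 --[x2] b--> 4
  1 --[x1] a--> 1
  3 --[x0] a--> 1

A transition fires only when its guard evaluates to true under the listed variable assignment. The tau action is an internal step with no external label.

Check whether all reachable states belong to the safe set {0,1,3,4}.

Safe = {0,1,3,4}
Reachable = {0,1,2,3}
  0: ok
  1: ok
  2: ✗ unsafe
  3: ok
witness against invariant: b → 2

Answer: INVARIANT VIOLATED at state 2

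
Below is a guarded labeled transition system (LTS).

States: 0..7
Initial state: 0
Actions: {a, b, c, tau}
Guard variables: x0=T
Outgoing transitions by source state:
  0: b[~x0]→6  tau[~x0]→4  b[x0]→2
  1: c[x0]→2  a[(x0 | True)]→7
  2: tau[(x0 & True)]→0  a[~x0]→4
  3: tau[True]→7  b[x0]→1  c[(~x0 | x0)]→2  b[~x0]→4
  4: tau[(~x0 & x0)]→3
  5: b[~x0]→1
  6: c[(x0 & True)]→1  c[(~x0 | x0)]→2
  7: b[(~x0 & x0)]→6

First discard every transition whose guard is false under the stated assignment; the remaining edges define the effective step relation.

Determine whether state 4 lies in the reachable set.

Guard filter leaves 9 enabled edge(s).
depth 0: {0}
depth 1: {2}  now seen {0,2}
R = {0,2}

Answer: UNREACHABLE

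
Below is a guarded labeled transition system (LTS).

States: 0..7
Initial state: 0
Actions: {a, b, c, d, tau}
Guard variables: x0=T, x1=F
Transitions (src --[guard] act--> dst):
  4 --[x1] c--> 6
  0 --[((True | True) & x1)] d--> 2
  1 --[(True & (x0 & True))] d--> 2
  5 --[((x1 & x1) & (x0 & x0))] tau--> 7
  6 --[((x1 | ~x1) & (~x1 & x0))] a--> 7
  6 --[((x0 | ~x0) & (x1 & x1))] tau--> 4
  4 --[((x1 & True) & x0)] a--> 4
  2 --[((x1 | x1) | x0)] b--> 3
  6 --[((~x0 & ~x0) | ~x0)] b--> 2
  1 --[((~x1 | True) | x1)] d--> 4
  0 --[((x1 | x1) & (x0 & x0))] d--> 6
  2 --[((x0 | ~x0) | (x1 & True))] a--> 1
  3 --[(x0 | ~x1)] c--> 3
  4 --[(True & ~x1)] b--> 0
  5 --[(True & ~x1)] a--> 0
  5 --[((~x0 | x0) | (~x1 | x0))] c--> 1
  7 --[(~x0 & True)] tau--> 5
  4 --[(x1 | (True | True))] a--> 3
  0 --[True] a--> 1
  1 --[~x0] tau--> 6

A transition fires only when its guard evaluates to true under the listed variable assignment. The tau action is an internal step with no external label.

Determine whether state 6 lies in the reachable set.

Answer: UNREACHABLE

Trace:
After dropping false guards: 11 live edges.
L0 = {0}
L1 = {1}  now seen {0,1}
L2 = {2,4}  now seen {0,1,2,4}
L3 = {3}  now seen {0,1,2,3,4}
Reachable = {0,1,2,3,4}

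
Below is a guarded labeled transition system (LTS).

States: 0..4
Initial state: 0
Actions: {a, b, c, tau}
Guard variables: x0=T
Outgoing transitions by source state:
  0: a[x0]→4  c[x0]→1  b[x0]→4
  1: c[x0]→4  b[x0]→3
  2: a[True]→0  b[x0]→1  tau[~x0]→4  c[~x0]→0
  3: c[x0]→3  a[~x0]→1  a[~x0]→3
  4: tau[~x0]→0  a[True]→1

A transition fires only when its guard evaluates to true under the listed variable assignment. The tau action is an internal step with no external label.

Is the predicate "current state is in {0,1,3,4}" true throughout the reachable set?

Inv-set: {0,1,3,4}
Reachable = {0,1,3,4}
  0: safe
  1: safe
  3: safe
  4: safe

Answer: INVARIANT HOLDS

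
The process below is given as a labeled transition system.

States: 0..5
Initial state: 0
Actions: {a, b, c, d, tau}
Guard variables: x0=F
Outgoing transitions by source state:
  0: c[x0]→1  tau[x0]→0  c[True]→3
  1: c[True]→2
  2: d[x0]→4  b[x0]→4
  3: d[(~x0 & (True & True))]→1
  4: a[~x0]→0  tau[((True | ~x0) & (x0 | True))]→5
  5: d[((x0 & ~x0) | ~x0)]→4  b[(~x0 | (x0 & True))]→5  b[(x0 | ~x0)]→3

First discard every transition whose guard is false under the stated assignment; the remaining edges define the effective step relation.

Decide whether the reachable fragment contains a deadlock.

Answer: DEADLOCK at state 2

Working:
Reachable = {0,1,2,3}
  0: c→3  [deg 1]
  1: c→2  [deg 1]
  2: ∅  [STUCK]
  3: d→1  [deg 1]
Path to 2: c·d·c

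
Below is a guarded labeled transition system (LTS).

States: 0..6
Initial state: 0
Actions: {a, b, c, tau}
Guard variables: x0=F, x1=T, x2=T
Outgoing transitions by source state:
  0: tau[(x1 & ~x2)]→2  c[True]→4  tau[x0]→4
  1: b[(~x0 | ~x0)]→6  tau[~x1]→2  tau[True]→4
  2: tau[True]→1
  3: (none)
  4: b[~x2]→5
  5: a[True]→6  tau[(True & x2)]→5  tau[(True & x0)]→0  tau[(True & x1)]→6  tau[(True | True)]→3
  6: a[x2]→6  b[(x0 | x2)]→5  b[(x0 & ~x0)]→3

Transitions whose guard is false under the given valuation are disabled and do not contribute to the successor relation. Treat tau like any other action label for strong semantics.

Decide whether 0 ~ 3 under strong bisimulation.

Answer: NOT BISIMILAR

Analysis:
Compute ~ classes (split until stable):
  P[0] = {{0,1,2,3,4,5,6}}
  P[1] = {{0},{1},{2},{3,4},{5},{6}}
Fixed point at round 2; 6 class(es).
0∈{0}, 3∈{3,4}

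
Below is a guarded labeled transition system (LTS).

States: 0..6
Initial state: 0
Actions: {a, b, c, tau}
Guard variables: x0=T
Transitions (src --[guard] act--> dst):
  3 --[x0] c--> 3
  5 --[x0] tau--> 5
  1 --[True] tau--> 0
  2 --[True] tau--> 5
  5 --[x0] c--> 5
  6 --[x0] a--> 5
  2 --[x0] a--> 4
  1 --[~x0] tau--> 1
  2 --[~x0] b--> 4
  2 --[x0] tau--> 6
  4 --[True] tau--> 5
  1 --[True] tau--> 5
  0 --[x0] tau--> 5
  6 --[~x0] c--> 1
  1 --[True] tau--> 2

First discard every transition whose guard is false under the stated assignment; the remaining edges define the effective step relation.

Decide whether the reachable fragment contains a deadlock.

Reach set: {0,5}
  0: tau→5  [deg 1]
  5: c→5  tau→5  [deg 2]

Answer: DEADLOCK-FREE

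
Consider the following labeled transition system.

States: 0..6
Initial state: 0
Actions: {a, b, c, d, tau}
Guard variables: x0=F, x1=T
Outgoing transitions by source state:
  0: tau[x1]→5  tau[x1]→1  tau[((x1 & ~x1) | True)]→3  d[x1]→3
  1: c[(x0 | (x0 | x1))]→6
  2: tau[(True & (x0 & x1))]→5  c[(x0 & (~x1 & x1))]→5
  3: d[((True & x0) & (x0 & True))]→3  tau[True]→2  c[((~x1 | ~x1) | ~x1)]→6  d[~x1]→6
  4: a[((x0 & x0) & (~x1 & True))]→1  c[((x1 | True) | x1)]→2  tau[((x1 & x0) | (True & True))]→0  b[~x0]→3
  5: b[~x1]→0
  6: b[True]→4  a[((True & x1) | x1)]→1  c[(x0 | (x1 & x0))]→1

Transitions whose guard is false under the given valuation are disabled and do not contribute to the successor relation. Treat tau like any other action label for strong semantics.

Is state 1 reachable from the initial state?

Answer: REACHABLE

Working:
11 transition(s) survive guard evaluation.
Layer 0: {0}
Layer 1: {1,3,5}  cumulative {0,1,3,5}
Layer 2: {2,6}  cumulative {0,1,2,3,5,6}
Layer 3: {4}  cumulative {0,1,2,3,4,5,6}
R = {0,1,2,3,4,5,6}
Path to 1: tau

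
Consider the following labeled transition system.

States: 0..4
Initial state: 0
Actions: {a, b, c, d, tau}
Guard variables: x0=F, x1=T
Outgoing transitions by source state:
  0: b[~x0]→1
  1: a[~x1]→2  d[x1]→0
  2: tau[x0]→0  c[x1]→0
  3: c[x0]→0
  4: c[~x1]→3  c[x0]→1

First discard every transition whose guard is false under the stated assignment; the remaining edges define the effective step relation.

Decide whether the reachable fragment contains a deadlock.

Answer: DEADLOCK-FREE

Working:
Reachable = {0,1}
  0: b→1  [deg 1]
  1: d→0  [deg 1]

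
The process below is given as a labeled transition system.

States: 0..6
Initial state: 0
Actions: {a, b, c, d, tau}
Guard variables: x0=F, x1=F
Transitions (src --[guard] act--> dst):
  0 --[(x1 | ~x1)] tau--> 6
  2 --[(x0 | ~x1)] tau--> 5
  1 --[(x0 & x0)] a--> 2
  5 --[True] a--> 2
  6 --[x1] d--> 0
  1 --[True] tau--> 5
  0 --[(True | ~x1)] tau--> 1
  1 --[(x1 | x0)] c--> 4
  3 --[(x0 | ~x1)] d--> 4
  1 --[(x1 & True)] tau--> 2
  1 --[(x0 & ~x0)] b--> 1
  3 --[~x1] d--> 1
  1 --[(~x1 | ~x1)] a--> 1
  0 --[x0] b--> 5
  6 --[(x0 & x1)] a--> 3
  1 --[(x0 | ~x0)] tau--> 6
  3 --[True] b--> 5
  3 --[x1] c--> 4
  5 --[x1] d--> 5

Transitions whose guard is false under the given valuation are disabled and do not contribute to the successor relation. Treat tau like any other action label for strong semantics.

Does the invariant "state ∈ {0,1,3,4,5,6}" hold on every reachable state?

Inv-set: {0,1,3,4,5,6}
Reachable = {0,1,2,5,6}
  0: ok
  1: ok
  2: ✗ unsafe
  5: ok
  6: ok
witness against invariant: tau·tau·a → 2

Answer: INVARIANT VIOLATED at state 2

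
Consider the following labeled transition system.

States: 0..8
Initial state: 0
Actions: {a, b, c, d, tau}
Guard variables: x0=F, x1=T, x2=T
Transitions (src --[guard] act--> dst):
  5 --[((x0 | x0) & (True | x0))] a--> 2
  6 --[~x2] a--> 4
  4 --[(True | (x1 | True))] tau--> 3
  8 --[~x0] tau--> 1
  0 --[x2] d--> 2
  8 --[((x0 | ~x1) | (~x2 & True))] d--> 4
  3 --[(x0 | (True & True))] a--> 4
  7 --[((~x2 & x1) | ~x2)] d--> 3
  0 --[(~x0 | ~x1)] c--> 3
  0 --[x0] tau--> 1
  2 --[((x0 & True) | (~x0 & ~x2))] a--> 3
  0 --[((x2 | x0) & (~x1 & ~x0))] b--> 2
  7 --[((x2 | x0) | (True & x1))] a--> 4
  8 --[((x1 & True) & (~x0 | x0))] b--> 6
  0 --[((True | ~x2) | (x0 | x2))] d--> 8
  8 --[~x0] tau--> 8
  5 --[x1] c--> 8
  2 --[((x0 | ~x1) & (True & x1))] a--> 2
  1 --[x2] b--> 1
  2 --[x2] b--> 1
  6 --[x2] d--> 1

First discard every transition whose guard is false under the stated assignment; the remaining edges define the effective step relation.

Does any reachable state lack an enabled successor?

R = {0,1,2,3,4,6,8}
  0: c→3  d→2  d→8  [3 exit(s)]
  1: b→1  [1 exit(s)]
  2: b→1  [1 exit(s)]
  3: a→4  [1 exit(s)]
  4: tau→3  [1 exit(s)]
  6: d→1  [1 exit(s)]
  8: b→6  tau→1  tau→8  [3 exit(s)]

Answer: DEADLOCK-FREE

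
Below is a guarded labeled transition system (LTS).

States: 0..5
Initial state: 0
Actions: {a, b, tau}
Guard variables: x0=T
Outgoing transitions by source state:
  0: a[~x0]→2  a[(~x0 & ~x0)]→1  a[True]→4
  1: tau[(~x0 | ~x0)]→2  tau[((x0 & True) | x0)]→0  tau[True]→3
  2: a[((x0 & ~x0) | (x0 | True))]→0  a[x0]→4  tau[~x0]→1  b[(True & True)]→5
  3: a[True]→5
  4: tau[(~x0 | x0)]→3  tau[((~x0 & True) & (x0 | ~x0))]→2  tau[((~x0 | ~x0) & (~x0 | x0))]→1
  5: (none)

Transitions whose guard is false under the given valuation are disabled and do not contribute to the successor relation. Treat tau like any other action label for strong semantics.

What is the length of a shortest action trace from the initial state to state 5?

Layered search for 5:
  Layer 0: {0}
  Layer 1: {4}
  Layer 2: {3}
  Layer 3: {5}
5 enters at depth 3; path a·tau·a

Answer: 3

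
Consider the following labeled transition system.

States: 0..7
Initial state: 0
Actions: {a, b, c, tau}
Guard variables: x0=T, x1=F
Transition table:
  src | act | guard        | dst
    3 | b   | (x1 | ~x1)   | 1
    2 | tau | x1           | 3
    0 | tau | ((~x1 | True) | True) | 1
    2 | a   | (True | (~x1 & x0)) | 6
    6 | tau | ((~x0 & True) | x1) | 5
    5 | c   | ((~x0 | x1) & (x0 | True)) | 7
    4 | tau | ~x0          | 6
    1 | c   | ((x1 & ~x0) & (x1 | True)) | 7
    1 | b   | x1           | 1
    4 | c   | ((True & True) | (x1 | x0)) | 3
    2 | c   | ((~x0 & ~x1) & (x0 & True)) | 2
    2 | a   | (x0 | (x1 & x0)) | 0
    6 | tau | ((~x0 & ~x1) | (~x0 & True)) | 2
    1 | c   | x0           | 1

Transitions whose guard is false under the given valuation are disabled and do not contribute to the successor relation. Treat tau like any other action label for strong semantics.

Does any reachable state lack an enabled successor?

Answer: DEADLOCK-FREE

Working:
Reach set: {0,1}
  0: tau→1  [1 exit(s)]
  1: c→1  [1 exit(s)]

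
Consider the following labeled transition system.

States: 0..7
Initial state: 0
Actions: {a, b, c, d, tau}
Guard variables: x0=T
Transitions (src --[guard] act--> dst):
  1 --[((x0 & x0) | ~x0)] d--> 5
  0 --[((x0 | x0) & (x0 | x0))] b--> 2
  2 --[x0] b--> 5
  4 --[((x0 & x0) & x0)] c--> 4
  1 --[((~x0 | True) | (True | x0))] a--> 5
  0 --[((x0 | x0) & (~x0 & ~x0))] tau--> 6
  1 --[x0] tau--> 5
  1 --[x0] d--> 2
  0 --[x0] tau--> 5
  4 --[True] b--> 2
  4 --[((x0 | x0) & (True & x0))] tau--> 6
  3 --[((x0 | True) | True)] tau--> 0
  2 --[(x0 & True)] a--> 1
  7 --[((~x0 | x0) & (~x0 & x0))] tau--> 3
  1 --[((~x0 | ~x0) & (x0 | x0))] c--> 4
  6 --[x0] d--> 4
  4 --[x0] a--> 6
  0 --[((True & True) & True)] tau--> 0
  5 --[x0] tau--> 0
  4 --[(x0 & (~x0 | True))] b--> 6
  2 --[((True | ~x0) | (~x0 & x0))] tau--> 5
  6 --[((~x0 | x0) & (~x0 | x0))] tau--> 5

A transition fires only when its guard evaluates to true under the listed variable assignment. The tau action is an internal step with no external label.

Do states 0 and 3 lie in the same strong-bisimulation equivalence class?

Compute ~ classes (split until stable):
  P[0] = {{0,1,2,3,4,5,6,7}}
  P[1] = {{0},{1},{2},{3,5},{4},{6},{7}}
7 equivalence class(es) (converged in 2)
[0]={0}  [3]={3,5}

Answer: NOT BISIMILAR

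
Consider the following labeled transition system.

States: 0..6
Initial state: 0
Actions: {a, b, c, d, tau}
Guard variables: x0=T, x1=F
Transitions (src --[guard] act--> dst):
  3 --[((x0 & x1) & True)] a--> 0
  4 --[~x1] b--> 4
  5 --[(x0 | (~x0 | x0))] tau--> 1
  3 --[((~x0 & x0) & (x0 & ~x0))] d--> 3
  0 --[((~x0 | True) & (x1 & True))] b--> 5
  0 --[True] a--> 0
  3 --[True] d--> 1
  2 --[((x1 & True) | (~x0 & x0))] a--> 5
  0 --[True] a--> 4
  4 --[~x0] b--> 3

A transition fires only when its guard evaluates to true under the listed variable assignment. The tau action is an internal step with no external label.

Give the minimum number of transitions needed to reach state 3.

BFS to 3:
  Layer 0: {0}
  Layer 1: {4}
3 never appears.

Answer: UNREACHABLE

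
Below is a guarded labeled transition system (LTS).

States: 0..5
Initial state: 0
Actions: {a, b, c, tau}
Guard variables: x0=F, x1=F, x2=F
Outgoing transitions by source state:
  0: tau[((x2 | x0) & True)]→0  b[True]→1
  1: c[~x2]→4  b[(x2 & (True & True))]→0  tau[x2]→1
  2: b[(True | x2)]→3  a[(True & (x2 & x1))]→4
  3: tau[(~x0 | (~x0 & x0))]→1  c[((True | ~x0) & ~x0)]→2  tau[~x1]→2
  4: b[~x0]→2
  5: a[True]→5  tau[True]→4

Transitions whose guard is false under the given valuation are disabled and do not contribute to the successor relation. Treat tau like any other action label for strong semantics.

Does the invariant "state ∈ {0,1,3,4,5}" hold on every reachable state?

Answer: INVARIANT VIOLATED at state 2

Trace:
Inv-set: {0,1,3,4,5}
Reach set: {0,1,2,3,4}
  0: safe
  1: safe
  2: VIOLATES
  3: safe
  4: safe
witness against invariant: b·c·b → 2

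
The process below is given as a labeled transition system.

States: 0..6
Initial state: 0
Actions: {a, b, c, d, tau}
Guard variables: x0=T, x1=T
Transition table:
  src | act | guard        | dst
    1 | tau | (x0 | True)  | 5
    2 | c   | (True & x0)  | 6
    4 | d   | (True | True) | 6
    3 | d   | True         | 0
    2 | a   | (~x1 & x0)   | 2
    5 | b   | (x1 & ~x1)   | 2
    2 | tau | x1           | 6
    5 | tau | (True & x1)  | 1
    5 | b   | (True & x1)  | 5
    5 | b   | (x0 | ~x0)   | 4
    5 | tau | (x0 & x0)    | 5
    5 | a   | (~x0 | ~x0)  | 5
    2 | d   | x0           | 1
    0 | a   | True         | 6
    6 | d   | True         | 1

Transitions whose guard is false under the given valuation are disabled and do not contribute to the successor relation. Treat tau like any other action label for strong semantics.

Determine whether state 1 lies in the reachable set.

Answer: REACHABLE

Working:
Guard filter leaves 12 enabled edge(s).
Layer 0: {0}
Layer 1: {6}  total {0,6}
Layer 2: {1}  total {0,1,6}
Layer 3: {5}  total {0,1,5,6}
Layer 4: {4}  total {0,1,4,5,6}
Reachable = {0,1,4,5,6}
Path to 1: a·d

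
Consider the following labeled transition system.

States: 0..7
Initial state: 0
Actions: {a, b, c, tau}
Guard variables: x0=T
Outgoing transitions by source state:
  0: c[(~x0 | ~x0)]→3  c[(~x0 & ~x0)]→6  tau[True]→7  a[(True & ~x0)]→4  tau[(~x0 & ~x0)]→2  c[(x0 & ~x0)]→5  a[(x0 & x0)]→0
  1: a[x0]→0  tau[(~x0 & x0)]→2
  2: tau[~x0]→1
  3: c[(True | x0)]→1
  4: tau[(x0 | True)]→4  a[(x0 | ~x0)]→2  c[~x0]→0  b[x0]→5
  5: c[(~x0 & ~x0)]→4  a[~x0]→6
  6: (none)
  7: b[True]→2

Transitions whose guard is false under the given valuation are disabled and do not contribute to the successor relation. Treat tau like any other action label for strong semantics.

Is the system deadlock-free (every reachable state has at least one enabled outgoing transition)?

Answer: DEADLOCK at state 2

Analysis:
Reachable = {0,2,7}
  0: a→0  tau→7  [2 exit(s)]
  2: ∅  [deadlock]
  7: b→2  [1 exit(s)]
trace reaching 2: tau·b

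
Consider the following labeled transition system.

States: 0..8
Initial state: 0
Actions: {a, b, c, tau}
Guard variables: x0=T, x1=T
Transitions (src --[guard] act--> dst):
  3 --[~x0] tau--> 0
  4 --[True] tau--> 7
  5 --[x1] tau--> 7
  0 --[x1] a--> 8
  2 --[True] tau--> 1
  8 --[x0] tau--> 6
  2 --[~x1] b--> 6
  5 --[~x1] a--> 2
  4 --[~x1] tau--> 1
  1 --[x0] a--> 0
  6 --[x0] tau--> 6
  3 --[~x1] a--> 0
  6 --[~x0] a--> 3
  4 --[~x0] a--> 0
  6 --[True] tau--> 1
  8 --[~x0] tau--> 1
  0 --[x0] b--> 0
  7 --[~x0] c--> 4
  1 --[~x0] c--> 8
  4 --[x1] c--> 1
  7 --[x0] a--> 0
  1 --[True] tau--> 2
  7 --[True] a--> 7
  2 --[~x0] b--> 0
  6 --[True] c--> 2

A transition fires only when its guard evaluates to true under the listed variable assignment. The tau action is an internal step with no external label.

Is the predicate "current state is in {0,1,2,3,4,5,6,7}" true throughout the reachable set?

Answer: INVARIANT VIOLATED at state 8

Analysis:
Inv-set: {0,1,2,3,4,5,6,7}
Reachable = {0,1,2,6,8}
  0: safe
  1: safe
  2: safe
  6: safe
  8: ✗ unsafe
reach 8 via a — violates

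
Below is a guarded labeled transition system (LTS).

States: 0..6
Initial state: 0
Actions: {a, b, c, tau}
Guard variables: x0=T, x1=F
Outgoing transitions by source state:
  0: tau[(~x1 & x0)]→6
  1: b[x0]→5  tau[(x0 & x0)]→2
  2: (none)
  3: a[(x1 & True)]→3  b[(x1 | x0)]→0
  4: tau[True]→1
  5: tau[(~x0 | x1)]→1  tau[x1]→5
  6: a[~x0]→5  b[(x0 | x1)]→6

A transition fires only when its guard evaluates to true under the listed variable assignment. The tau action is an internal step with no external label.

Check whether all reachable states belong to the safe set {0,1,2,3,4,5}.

Safe = {0,1,2,3,4,5}
Reach set: {0,6}
  0: safe
  6: outside
witness against invariant: tau → 6

Answer: INVARIANT VIOLATED at state 6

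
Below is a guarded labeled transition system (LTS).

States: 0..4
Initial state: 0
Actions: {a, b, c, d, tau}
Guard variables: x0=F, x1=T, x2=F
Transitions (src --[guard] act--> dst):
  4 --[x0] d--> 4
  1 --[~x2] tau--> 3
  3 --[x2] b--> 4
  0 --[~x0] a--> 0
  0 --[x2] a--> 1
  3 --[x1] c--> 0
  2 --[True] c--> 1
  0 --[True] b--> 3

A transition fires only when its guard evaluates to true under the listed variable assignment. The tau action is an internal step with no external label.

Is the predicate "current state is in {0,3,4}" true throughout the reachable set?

Safe = {0,3,4}
Reachable = {0,3}
  0: safe
  3: safe

Answer: INVARIANT HOLDS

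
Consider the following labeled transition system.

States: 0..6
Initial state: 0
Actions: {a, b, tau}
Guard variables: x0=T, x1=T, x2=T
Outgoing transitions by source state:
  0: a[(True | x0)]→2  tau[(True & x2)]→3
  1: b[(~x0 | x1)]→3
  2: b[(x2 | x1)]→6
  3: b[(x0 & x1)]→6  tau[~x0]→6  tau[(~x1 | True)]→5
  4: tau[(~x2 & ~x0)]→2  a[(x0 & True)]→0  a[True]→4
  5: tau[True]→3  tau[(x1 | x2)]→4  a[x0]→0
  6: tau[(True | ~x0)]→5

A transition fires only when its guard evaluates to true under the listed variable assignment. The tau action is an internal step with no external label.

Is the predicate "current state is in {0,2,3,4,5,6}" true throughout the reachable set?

Answer: INVARIANT HOLDS

Trace:
Inv-set: {0,2,3,4,5,6}
Reach set: {0,2,3,4,5,6}
  0: safe
  2: safe
  3: safe
  4: safe
  5: safe
  6: safe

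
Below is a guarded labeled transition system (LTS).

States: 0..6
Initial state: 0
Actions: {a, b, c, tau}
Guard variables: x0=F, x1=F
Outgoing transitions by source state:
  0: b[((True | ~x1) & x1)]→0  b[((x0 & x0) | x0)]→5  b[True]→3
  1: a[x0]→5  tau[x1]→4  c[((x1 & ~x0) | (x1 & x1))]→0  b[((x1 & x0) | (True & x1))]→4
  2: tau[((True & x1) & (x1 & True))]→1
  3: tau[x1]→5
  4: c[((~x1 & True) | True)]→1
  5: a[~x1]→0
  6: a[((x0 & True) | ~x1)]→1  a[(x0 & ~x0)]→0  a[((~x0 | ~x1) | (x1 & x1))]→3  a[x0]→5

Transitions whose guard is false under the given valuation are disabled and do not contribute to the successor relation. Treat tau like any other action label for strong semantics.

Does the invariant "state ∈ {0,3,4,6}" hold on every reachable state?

Answer: INVARIANT HOLDS

Trace:
Inv-set: {0,3,4,6}
Reach set: {0,3}
  0: ok
  3: ok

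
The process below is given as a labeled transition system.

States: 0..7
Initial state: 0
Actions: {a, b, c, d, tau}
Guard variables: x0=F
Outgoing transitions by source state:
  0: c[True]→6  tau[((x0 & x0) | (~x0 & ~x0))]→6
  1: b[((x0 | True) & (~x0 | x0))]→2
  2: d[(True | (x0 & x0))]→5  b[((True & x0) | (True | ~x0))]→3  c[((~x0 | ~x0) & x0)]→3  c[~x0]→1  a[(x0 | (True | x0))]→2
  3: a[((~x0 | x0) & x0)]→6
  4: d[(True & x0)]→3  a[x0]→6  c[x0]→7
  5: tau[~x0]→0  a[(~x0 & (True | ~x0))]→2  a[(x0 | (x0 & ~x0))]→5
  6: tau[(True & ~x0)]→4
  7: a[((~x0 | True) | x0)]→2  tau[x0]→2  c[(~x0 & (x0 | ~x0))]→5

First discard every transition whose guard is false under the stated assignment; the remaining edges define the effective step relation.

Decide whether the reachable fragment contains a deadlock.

Reach set: {0,4,6}
  0: c→6  tau→6  [2 out]
  4: ∅  [deadlock]
  6: tau→4  [1 out]
trace reaching 4: c·tau

Answer: DEADLOCK at state 4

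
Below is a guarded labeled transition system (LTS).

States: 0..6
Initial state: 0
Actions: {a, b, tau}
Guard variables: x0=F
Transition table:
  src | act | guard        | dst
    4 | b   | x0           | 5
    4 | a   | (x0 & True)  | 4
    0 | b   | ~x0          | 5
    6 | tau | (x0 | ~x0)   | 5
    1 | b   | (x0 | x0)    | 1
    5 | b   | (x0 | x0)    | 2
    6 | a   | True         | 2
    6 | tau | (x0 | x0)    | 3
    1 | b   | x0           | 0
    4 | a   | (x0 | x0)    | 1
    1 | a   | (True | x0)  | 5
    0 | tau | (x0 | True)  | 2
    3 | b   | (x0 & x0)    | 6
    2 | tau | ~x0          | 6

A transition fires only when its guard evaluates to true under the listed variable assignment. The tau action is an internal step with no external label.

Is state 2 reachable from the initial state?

Answer: REACHABLE

Trace:
Guard filter leaves 6 enabled edge(s).
L0 = {0}
L1 = {2,5}  cumulative {0,2,5}
L2 = {6}  cumulative {0,2,5,6}
R = {0,2,5,6}
witness 2: tau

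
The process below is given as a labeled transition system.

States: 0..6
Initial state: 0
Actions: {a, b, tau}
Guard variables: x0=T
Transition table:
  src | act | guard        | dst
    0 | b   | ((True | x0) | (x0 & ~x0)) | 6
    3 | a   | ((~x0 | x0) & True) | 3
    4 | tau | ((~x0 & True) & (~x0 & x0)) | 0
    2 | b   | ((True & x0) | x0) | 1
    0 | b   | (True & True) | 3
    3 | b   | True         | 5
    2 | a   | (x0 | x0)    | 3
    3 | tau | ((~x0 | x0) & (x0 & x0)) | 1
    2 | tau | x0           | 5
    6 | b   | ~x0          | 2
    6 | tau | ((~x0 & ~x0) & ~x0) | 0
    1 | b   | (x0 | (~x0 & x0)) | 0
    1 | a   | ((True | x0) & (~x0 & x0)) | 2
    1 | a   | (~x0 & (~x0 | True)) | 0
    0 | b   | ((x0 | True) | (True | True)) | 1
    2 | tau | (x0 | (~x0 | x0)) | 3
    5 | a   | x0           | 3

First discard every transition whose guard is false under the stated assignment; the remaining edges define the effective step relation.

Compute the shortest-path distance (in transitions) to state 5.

Answer: 2

Trace:
Layered search for 5:
  L0 = {0}
  L1 = {1,3,6}
  L2 = {5}
depth(5)=2, e.g. b·b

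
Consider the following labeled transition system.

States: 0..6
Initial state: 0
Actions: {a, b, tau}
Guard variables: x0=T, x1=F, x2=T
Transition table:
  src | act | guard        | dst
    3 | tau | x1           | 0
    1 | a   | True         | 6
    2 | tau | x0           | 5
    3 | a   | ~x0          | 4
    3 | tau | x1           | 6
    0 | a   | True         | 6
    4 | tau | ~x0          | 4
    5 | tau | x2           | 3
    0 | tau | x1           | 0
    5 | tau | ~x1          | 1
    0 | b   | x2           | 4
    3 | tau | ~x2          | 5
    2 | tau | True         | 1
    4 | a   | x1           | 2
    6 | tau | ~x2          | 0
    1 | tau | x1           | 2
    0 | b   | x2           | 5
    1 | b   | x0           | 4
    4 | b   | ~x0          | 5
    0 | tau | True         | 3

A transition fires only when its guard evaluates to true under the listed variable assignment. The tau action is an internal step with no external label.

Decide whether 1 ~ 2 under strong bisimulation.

Answer: NOT BISIMILAR

Working:
Bisimulation quotient by refinement:
  round 0: {{0,1,2,3,4,5,6}}
  round 1: {{0},{1},{2,5},{3,4,6}}
  round 2: {{0},{1},{2},{3,4,6},{5}}
stable after 3 split(s): 5 block(s)
class of 1: {1}; class of 2: {2}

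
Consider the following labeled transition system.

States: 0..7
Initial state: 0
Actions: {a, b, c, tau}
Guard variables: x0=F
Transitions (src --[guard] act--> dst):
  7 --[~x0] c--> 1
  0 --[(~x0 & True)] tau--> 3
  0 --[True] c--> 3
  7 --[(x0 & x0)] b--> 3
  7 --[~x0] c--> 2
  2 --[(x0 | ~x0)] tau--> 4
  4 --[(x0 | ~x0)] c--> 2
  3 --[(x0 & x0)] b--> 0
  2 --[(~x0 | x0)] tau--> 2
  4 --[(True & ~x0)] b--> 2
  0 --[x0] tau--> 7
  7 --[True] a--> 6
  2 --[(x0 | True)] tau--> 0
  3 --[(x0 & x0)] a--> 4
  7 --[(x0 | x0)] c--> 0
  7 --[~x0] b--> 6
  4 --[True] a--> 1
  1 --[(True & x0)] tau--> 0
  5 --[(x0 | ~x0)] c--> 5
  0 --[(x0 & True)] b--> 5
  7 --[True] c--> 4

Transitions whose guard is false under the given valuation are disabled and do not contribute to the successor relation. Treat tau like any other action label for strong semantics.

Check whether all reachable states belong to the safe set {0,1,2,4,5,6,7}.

Allowed set {0,1,2,4,5,6,7}
Reach set: {0,3}
  0: ok
  3: outside
counterexample path to 3: tau

Answer: INVARIANT VIOLATED at state 3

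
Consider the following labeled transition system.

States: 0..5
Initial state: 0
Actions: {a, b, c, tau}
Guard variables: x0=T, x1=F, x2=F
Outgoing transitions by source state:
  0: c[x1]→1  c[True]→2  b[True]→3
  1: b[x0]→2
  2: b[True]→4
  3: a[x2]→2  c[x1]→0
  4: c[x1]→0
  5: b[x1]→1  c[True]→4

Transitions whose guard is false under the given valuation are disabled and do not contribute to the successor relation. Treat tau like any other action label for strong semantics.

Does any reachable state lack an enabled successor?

Answer: DEADLOCK at state 3

Working:
Reach set: {0,2,3,4}
  0: b→3  c→2  [deg 2]
  2: b→4  [deg 1]
  3: ∅  [deadlock]
  4: ∅  [deadlock]
Path to 3: b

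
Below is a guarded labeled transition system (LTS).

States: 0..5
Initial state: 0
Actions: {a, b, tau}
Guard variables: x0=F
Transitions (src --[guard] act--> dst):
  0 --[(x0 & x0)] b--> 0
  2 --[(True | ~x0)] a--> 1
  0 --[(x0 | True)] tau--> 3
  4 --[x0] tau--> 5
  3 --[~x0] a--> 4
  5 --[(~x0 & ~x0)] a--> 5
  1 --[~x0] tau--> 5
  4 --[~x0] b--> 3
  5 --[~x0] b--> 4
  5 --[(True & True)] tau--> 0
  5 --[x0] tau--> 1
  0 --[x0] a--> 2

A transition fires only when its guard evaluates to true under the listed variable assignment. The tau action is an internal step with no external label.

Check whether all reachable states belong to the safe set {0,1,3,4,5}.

Allowed set {0,1,3,4,5}
R = {0,3,4}
  0: ✓
  3: ✓
  4: ✓

Answer: INVARIANT HOLDS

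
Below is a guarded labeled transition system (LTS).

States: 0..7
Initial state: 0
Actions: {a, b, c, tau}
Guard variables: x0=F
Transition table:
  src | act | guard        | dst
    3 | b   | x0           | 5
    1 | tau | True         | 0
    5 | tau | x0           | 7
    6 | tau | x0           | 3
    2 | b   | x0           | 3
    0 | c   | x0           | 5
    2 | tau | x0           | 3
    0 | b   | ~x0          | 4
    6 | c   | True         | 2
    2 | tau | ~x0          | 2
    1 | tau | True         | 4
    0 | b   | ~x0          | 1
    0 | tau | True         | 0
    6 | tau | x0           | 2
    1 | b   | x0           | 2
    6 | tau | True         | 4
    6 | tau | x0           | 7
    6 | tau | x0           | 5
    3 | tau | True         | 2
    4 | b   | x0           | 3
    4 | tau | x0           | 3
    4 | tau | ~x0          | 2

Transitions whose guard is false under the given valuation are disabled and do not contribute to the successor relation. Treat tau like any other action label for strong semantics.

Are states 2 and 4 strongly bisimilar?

Compute ~ classes (split until stable):
  P[0] = {{0,1,2,3,4,5,6,7}}
  P[1] = {{0},{1,2,3,4},{5,7},{6}}
  P[2] = {{0},{1},{2,3,4},{5,7},{6}}
Fixed point at round 3; 5 class(es).
2∈{2,3,4}, 4∈{2,3,4}

Answer: BISIMILAR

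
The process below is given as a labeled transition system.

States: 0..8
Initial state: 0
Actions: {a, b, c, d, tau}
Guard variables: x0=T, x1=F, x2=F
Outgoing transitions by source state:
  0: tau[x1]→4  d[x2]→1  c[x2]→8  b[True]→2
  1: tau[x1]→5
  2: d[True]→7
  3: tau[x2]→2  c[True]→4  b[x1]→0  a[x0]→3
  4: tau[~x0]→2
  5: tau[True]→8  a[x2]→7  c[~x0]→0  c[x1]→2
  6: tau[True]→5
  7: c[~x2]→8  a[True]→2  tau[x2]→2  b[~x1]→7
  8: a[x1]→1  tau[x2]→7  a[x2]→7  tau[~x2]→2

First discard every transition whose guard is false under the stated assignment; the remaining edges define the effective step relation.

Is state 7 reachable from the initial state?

Answer: REACHABLE

Analysis:
10 transition(s) survive guard evaluation.
Layer 0: {0}
Layer 1: {2}  now seen {0,2}
Layer 2: {7}  now seen {0,2,7}
Layer 3: {8}  now seen {0,2,7,8}
Reach set: {0,2,7,8}
witness 7: b·d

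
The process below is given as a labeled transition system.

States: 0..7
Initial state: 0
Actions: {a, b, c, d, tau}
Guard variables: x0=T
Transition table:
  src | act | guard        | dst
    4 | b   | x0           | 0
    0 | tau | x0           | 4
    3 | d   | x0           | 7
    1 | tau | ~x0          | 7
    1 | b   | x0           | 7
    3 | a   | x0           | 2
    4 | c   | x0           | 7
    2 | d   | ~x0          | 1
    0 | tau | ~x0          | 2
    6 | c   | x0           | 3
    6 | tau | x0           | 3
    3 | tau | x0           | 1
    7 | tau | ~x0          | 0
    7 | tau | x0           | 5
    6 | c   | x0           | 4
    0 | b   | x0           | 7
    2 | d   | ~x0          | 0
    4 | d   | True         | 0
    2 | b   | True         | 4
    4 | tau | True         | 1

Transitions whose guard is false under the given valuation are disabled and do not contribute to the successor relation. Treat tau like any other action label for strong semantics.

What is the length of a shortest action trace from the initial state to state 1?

Answer: 2

Trace:
BFS to 1:
  Layer 0: {0}
  Layer 1: {4,7}
  Layer 2: {1,5}
first hit 1 at d=2 via tau·tau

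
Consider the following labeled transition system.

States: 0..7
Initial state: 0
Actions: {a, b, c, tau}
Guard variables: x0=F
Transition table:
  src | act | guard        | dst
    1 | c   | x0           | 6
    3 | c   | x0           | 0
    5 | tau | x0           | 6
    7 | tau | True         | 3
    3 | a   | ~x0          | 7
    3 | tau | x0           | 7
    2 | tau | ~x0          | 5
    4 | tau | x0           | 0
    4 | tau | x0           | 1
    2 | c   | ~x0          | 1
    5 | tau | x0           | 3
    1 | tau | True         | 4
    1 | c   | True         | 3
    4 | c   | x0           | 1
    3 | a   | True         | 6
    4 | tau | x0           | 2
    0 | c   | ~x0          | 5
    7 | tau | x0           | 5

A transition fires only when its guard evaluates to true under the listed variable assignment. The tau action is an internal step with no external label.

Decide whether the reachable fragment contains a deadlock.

Answer: DEADLOCK at state 5

Analysis:
Reach set: {0,5}
  0: c→5  [1 exit(s)]
  5: ∅  [STUCK]
Path to 5: c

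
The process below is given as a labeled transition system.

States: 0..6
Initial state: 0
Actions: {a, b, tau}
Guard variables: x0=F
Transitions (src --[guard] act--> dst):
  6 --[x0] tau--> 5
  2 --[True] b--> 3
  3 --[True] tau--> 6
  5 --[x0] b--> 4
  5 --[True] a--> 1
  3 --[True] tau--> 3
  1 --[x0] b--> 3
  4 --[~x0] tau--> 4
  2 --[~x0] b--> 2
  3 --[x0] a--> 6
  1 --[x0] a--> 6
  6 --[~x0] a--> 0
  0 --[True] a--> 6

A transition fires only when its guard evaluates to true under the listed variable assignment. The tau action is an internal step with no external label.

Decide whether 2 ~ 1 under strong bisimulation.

Bisimulation quotient by refinement:
  π0 = {{0,1,2,3,4,5,6}}
  π1 = {{0,5,6},{1},{2},{3,4}}
  π2 = {{0,6},{1},{2},{3},{4},{5}}
stable after 3 split(s): 6 block(s)
[2]={2}  [1]={1}

Answer: NOT BISIMILAR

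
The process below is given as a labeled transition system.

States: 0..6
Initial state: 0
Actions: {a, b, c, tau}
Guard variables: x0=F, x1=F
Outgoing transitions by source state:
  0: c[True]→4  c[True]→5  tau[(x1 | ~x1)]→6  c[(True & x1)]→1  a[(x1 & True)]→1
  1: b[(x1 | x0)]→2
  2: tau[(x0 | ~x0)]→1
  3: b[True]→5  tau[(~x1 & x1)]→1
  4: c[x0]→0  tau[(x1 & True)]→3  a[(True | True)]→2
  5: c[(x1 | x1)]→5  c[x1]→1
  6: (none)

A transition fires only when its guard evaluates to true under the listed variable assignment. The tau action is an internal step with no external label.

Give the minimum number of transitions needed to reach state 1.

Answer: 3

Analysis:
Layered search for 1:
  L0 = {0}
  L1 = {4,5,6}
  L2 = {2}
  L3 = {1}
first hit 1 at d=3 via c·a·tau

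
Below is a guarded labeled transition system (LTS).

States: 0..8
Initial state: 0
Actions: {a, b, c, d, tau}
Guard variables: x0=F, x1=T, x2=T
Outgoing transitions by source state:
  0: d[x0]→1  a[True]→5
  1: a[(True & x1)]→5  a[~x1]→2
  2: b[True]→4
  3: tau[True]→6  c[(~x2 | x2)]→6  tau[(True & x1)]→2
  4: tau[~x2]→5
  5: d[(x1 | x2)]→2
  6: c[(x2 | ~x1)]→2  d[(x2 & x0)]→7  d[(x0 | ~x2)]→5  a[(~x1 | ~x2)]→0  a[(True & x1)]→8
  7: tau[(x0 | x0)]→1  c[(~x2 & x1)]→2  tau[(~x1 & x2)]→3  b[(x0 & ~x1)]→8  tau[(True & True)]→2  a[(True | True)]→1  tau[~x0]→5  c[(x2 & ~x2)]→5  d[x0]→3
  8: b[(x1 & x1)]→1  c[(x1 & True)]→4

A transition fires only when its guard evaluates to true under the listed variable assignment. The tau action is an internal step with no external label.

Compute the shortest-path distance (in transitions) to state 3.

BFS to 3:
  L0 = {0}
  L1 = {5}
  L2 = {2}
  L3 = {4}
3 never appears.

Answer: UNREACHABLE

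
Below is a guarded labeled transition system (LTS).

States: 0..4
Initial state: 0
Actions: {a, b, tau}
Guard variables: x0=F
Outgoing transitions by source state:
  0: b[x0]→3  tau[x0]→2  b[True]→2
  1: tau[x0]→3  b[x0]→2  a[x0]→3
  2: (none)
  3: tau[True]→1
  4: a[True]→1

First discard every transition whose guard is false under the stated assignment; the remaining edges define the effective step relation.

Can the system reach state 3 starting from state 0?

Answer: UNREACHABLE

Analysis:
3 transition(s) survive guard evaluation.
depth 0: {0}
depth 1: {2}  now seen {0,2}
Reach set: {0,2}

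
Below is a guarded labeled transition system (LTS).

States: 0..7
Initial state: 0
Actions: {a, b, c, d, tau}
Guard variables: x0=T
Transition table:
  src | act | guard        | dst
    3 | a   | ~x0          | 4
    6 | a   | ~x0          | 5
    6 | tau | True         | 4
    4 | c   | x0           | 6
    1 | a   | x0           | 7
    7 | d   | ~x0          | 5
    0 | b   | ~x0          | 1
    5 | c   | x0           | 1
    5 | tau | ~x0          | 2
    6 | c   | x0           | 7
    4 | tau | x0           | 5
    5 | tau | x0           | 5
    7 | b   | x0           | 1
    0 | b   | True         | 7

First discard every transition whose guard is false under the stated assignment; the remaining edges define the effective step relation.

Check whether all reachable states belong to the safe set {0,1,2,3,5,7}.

Answer: INVARIANT HOLDS

Analysis:
Allowed set {0,1,2,3,5,7}
Reach set: {0,1,7}
  0: ok
  1: ok
  7: ok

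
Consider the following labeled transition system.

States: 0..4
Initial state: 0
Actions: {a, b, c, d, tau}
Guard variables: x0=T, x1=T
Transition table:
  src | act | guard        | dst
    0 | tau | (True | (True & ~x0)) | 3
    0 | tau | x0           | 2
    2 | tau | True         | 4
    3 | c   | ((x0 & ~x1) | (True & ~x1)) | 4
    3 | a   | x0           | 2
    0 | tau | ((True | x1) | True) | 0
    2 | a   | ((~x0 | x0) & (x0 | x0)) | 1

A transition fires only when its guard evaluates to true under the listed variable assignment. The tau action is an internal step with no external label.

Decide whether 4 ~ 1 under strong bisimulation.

Bisimulation quotient by refinement:
  round 0: {{0,1,2,3,4}}
  round 1: {{0},{1,4},{2},{3}}
Fixed point at round 2; 4 class(es).
4∈{1,4}, 1∈{1,4}

Answer: BISIMILAR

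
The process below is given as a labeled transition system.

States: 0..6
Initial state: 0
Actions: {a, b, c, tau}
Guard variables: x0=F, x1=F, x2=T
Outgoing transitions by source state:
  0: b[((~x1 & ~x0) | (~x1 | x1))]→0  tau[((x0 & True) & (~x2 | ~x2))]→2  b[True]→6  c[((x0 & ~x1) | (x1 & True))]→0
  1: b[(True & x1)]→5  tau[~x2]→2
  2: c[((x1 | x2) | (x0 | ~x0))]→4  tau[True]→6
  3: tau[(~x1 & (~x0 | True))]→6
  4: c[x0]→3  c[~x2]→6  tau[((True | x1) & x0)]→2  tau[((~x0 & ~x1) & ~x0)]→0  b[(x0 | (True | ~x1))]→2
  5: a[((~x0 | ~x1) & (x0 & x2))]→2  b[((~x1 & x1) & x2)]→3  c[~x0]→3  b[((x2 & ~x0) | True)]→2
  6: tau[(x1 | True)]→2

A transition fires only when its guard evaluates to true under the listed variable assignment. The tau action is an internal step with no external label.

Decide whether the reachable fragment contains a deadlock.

Answer: DEADLOCK-FREE

Analysis:
R = {0,2,4,6}
  0: b→0  b→6  [2 out]
  2: c→4  tau→6  [2 out]
  4: b→2  tau→0  [2 out]
  6: tau→2  [1 out]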